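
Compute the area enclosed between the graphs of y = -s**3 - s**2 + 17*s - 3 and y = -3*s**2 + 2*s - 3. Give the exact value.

Set the curves equal: -s**3 - s**2 + 17*s - 3 = -3*s**2 + 2*s - 3, so -s**3 + 2*s**2 + 15*s = 0, which factors as -s*(s - 5)*(s + 3) = 0. The curves meet at s = -3, 0, 5.
On [-3, 0], y = -3*s**2 + 2*s - 3 is on top; that piece has area ∫[-3,0] (-(-s**3 + 2*s**2 + 15*s)) ds = 117/4.
On [0, 5], y = -s**3 - s**2 + 17*s - 3 is on top; that piece has area ∫[0,5] (-s**3 + 2*s**2 + 15*s) ds = 1375/12.
Total enclosed area = 117/4 + 1375/12 = 863/6.

863/6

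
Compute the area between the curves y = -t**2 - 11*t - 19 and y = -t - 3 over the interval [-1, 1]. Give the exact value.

On [-1, 1], (-t**2 - 11*t - 19) - (-t - 3) = -t**2 - 10*t - 16 is ≤ 0 throughout, so the area is a single integral of |-t**2 - 10*t - 16|.
∫[-1,1] (-t**2 - 10*t - 16) dt = -98/3; the area of that piece is 98/3.

98/3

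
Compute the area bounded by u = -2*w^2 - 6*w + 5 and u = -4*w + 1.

9

Both boundary curves give u as a function of w, so integrate with respect to w. Setting them equal: -2*w^2 - 2*w + 4 = 0, i.e. -2*(w - 1)*(w + 2) = 0, so they meet at w = -2, 1.
For w in [-2, 1], u = -2*w^2 - 6*w + 5 is on the right; area = ∫[-2,1] (-2*w^2 - 2*w + 4) dw = 9.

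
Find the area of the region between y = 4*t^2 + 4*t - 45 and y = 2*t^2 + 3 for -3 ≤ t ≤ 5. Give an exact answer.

272

The difference (4*t^2 + 4*t - 45) - (2*t^2 + 3) = 2*t^2 + 4*t - 48 changes sign at t = 4 inside [-3, 5], so split the integral there.
∫[-3,4] (2*t^2 + 4*t - 48) dt = -784/3; the area of that piece is 784/3.
∫[4,5] (2*t^2 + 4*t - 48) dt = 32/3.
Total area = 784/3 + 32/3 = 272.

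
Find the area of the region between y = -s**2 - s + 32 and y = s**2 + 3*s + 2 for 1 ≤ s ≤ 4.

The difference (-s**2 - s + 32) - (s**2 + 3*s + 2) = -2*s**2 - 4*s + 30 changes sign at s = 3 inside [1, 4], so split the integral there.
∫[1,3] (-2*s**2 - 4*s + 30) ds = 80/3.
∫[3,4] (-2*s**2 - 4*s + 30) ds = -26/3; the area of that piece is 26/3.
Total area = 80/3 + 26/3 = 106/3.

106/3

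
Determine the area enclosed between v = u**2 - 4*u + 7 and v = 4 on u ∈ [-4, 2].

The difference (u**2 - 4*u + 7) - (4) = u**2 - 4*u + 3 changes sign at u = 1 inside [-4, 2], so split the integral there.
∫[-4,1] (u**2 - 4*u + 3) du = 200/3.
∫[1,2] (u**2 - 4*u + 3) du = -2/3; the area of that piece is 2/3.
Total area = 200/3 + 2/3 = 202/3.

202/3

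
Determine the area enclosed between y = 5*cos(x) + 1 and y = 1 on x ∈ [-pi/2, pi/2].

On [-pi/2, pi/2], (5*cos(x) + 1) - (1) = 5*cos(x) is ≥ 0 throughout, so the area is a single integral of |5*cos(x)|.
∫[-pi/2,pi/2] (5*cos(x)) dx = 10.

10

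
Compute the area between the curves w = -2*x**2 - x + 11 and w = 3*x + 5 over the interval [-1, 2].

The difference (-2*x**2 - x + 11) - (3*x + 5) = -2*x**2 - 4*x + 6 changes sign at x = 1 inside [-1, 2], so split the integral there.
∫[-1,1] (-2*x**2 - 4*x + 6) dx = 32/3.
∫[1,2] (-2*x**2 - 4*x + 6) dx = -14/3; the area of that piece is 14/3.
Total area = 32/3 + 14/3 = 46/3.

46/3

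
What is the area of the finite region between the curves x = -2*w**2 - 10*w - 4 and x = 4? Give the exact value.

Both boundary curves give x as a function of w, so integrate with respect to w. Setting them equal: -2*w**2 - 10*w - 8 = 0, i.e. -2*(w + 1)*(w + 4) = 0, so they meet at w = -4, -1.
For w in [-4, -1], x = -2*w**2 - 10*w - 4 is on the right; area = ∫[-4,-1] (-2*w**2 - 10*w - 8) dw = 9.

9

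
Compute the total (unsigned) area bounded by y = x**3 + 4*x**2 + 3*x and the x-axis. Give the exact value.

37/12

The curve meets the x-axis where x**3 + 4*x**2 + 3*x = 0, i.e. x*(x + 1)*(x + 3) = 0, at x = -3, -1, 0.
On [-3, -1] the curve lies above the axis; ∫[-3,-1] (x**3 + 4*x**2 + 3*x) dx = 8/3, giving area 8/3.
On [-1, 0] the curve lies below the axis; ∫[-1,0] (x**3 + 4*x**2 + 3*x) dx = -5/12, giving area 5/12.
Total area = 8/3 + 5/12 = 37/12.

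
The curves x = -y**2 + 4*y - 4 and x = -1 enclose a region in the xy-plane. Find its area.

4/3

Both boundary curves give x as a function of y, so integrate with respect to y. Setting them equal: -y**2 + 4*y - 3 = 0, i.e. -(y - 3)*(y - 1) = 0, so they meet at y = 1, 3.
For y in [1, 3], x = -y**2 + 4*y - 4 is on the right; area = ∫[1,3] (-y**2 + 4*y - 3) dy = 4/3.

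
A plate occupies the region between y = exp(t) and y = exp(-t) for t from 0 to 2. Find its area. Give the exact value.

On [0, 2], (exp(t)) - (exp(-t)) = exp(t) - exp(-t) is ≥ 0 throughout, so the area is a single integral of |exp(t) - exp(-t)|.
∫[0,2] (exp(t) - exp(-t)) dt = -2 + exp(-2) + exp(2).

-2 + exp(-2) + exp(2)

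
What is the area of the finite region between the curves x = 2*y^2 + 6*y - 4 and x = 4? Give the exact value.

125/3

Both boundary curves give x as a function of y, so integrate with respect to y. Setting them equal: 2*y^2 + 6*y - 8 = 0, i.e. 2*(y - 1)*(y + 4) = 0, so they meet at y = -4, 1.
For y in [-4, 1], x = 2*y^2 + 6*y - 4 is on the left; area = ∫[-4,1] (-(2*y^2 + 6*y - 8)) dy = 125/3.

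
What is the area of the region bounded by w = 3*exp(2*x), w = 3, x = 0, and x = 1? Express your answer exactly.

On [0, 1], (3*exp(2*x)) - (3) = 3*exp(2*x) - 3 is ≥ 0 throughout, so the area is a single integral of |3*exp(2*x) - 3|.
∫[0,1] (3*exp(2*x) - 3) dx = -9/2 + 3*exp(2)/2.

-9/2 + 3*exp(2)/2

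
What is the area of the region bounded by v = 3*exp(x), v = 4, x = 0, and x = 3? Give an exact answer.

The difference (3*exp(x)) - (4) = 3*exp(x) - 4 changes sign at x = log(4/3) inside [0, 3], so split the integral there.
∫[0,log(4/3)] (3*exp(x) - 4) dx = log(81/256) + 1; the area of that piece is -1 + log(256/81).
∫[log(4/3),3] (3*exp(x) - 4) dx = -16 - 4*log(3) + 8*log(2) + 3*exp(3).
Total area = (-1 + log(256/81)) + (-16 - 4*log(3) + 8*log(2) + 3*exp(3)) = -17 - 8*log(3) + 16*log(2) + 3*exp(3).

-17 - 8*log(3) + 16*log(2) + 3*exp(3)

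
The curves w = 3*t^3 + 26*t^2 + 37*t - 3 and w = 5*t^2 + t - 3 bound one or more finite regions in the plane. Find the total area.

71/2

Set the curves equal: 3*t^3 + 26*t^2 + 37*t - 3 = 5*t^2 + t - 3, so 3*t^3 + 21*t^2 + 36*t = 0, which factors as 3*t*(t + 3)*(t + 4) = 0. The curves meet at t = -4, -3, 0.
On [-4, -3], w = 3*t^3 + 26*t^2 + 37*t - 3 is on top; that piece has area ∫[-4,-3] (3*t^3 + 21*t^2 + 36*t) dt = 7/4.
On [-3, 0], w = 5*t^2 + t - 3 is on top; that piece has area ∫[-3,0] (-(3*t^3 + 21*t^2 + 36*t)) dt = 135/4.
Total enclosed area = 7/4 + 135/4 = 71/2.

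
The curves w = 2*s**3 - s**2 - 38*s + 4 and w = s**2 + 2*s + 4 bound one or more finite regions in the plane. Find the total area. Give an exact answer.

2521/6

Set the curves equal: 2*s**3 - s**2 - 38*s + 4 = s**2 + 2*s + 4, so 2*s**3 - 2*s**2 - 40*s = 0, which factors as 2*s*(s - 5)*(s + 4) = 0. The curves meet at s = -4, 0, 5.
On [-4, 0], w = 2*s**3 - s**2 - 38*s + 4 is on top; that piece has area ∫[-4,0] (2*s**3 - 2*s**2 - 40*s) ds = 448/3.
On [0, 5], w = s**2 + 2*s + 4 is on top; that piece has area ∫[0,5] (-(2*s**3 - 2*s**2 - 40*s)) ds = 1625/6.
Total enclosed area = 448/3 + 1625/6 = 2521/6.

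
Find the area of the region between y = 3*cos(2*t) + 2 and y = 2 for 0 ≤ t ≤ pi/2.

3

The difference (3*cos(2*t) + 2) - (2) = 3*cos(2*t) changes sign at t = pi/4 inside [0, pi/2], so split the integral there.
∫[0,pi/4] (3*cos(2*t)) dt = 3/2.
∫[pi/4,pi/2] (3*cos(2*t)) dt = -3/2; the area of that piece is 3/2.
Total area = 3/2 + 3/2 = 3.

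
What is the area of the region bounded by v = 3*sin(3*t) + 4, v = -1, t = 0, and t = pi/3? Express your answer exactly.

2 + 5*pi/3

On [0, pi/3], (3*sin(3*t) + 4) - (-1) = 3*sin(3*t) + 5 is ≥ 0 throughout, so the area is a single integral of |3*sin(3*t) + 5|.
∫[0,pi/3] (3*sin(3*t) + 5) dt = 2 + 5*pi/3.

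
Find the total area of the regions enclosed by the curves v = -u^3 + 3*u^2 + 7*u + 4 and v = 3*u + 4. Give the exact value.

131/4

Set the curves equal: -u^3 + 3*u^2 + 7*u + 4 = 3*u + 4, so -u^3 + 3*u^2 + 4*u = 0, which factors as -u*(u - 4)*(u + 1) = 0. The curves meet at u = -1, 0, 4.
On [-1, 0], v = 3*u + 4 is on top; that piece has area ∫[-1,0] (-(-u^3 + 3*u^2 + 4*u)) du = 3/4.
On [0, 4], v = -u^3 + 3*u^2 + 7*u + 4 is on top; that piece has area ∫[0,4] (-u^3 + 3*u^2 + 4*u) du = 32.
Total enclosed area = 3/4 + 32 = 131/4.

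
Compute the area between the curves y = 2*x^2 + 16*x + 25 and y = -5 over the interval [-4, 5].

The difference (2*x^2 + 16*x + 25) - (-5) = 2*x^2 + 16*x + 30 changes sign at x = -3 inside [-4, 5], so split the integral there.
∫[-4,-3] (2*x^2 + 16*x + 30) dx = -4/3; the area of that piece is 4/3.
∫[-3,5] (2*x^2 + 16*x + 30) dx = 1408/3.
Total area = 4/3 + 1408/3 = 1412/3.

1412/3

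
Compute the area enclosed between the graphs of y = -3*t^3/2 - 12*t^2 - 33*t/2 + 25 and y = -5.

Set the curves equal: -3*t^3/2 - 12*t^2 - 33*t/2 + 25 = -5, so -3*t^3/2 - 12*t^2 - 33*t/2 + 30 = 0, which factors as -3*(t - 1)*(t + 4)*(t + 5)/2 = 0. The curves meet at t = -5, -4, 1.
On [-5, -4], y = -5 is on top; that piece has area ∫[-5,-4] (-(-3*t^3/2 - 12*t^2 - 33*t/2 + 30)) dt = 11/8.
On [-4, 1], y = -3*t^3/2 - 12*t^2 - 33*t/2 + 25 is on top; that piece has area ∫[-4,1] (-3*t^3/2 - 12*t^2 - 33*t/2 + 30) dt = 875/8.
Total enclosed area = 11/8 + 875/8 = 443/4.

443/4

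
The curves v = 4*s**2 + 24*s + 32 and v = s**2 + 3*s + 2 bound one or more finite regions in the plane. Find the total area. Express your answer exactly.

27/2

Set the curves equal: 4*s**2 + 24*s + 32 = s**2 + 3*s + 2, so 3*s**2 + 21*s + 30 = 0, which factors as 3*(s + 2)*(s + 5) = 0. The curves meet at s = -5, -2.
On [-5, -2], v = s**2 + 3*s + 2 is on top; that piece has area ∫[-5,-2] (-(3*s**2 + 21*s + 30)) ds = 27/2.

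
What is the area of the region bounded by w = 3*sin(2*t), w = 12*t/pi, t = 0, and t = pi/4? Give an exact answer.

On [0, pi/4], (3*sin(2*t)) - (12*t/pi) = -12*t/pi + 3*sin(2*t) is ≥ 0 throughout, so the area is a single integral of |-12*t/pi + 3*sin(2*t)|.
∫[0,pi/4] (-12*t/pi + 3*sin(2*t)) dt = 3/2 - 3*pi/8.

3/2 - 3*pi/8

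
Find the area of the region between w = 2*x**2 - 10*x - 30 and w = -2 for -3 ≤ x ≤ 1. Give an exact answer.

218/3

The difference (2*x**2 - 10*x - 30) - (-2) = 2*x**2 - 10*x - 28 changes sign at x = -2 inside [-3, 1], so split the integral there.
∫[-3,-2] (2*x**2 - 10*x - 28) dx = 29/3.
∫[-2,1] (2*x**2 - 10*x - 28) dx = -63; the area of that piece is 63.
Total area = 29/3 + 63 = 218/3.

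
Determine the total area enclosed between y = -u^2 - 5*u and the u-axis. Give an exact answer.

125/6

The curve meets the u-axis where -u^2 - 5*u = 0, i.e. -u*(u + 5) = 0, at u = -5, 0.
On [-5, 0] the curve lies above the axis; ∫[-5,0] (-u^2 - 5*u) du = 125/6, giving area 125/6.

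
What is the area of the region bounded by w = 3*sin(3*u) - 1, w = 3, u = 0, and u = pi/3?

On [0, pi/3], (3*sin(3*u) - 1) - (3) = 3*sin(3*u) - 4 is ≤ 0 throughout, so the area is a single integral of |3*sin(3*u) - 4|.
∫[0,pi/3] (3*sin(3*u) - 4) du = 2 - 4*pi/3; the area of that piece is -2 + 4*pi/3.

-2 + 4*pi/3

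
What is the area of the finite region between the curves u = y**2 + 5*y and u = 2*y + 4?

Both boundary curves give u as a function of y, so integrate with respect to y. Setting them equal: y**2 + 3*y - 4 = 0, i.e. (y - 1)*(y + 4) = 0, so they meet at y = -4, 1.
For y in [-4, 1], u = y**2 + 5*y is on the left; area = ∫[-4,1] (-(y**2 + 3*y - 4)) dy = 125/6.

125/6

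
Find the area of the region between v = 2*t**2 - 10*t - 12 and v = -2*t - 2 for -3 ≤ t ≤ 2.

The difference (2*t**2 - 10*t - 12) - (-2*t - 2) = 2*t**2 - 8*t - 10 changes sign at t = -1 inside [-3, 2], so split the integral there.
∫[-3,-1] (2*t**2 - 8*t - 10) dt = 88/3.
∫[-1,2] (2*t**2 - 8*t - 10) dt = -36; the area of that piece is 36.
Total area = 88/3 + 36 = 196/3.

196/3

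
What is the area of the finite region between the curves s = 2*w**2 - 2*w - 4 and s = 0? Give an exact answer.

9

Both boundary curves give s as a function of w, so integrate with respect to w. Setting them equal: 2*w**2 - 2*w - 4 = 0, i.e. 2*(w - 2)*(w + 1) = 0, so they meet at w = -1, 2.
For w in [-1, 2], s = 2*w**2 - 2*w - 4 is on the left; area = ∫[-1,2] (-(2*w**2 - 2*w - 4)) dw = 9.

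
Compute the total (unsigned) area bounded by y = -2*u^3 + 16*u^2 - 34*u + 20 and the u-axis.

The curve meets the u-axis where -2*u^3 + 16*u^2 - 34*u + 20 = 0, i.e. -2*(u - 5)*(u - 2)*(u - 1) = 0, at u = 1, 2, 5.
On [1, 2] the curve lies below the axis; ∫[1,2] (-2*u^3 + 16*u^2 - 34*u + 20) du = -7/6, giving area 7/6.
On [2, 5] the curve lies above the axis; ∫[2,5] (-2*u^3 + 16*u^2 - 34*u + 20) du = 45/2, giving area 45/2.
Total area = 7/6 + 45/2 = 71/3.

71/3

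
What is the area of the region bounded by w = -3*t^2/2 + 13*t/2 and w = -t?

Set the curves equal: -3*t^2/2 + 13*t/2 = -t, so -3*t^2/2 + 15*t/2 = 0, which factors as -3*t*(t - 5)/2 = 0. The curves meet at t = 0, 5.
On [0, 5], w = -3*t^2/2 + 13*t/2 is on top; that piece has area ∫[0,5] (-3*t^2/2 + 15*t/2) dt = 125/4.

125/4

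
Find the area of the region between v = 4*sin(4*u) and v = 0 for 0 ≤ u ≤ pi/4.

2

On [0, pi/4], (4*sin(4*u)) - (0) = 4*sin(4*u) is ≥ 0 throughout, so the area is a single integral of |4*sin(4*u)|.
∫[0,pi/4] (4*sin(4*u)) du = 2.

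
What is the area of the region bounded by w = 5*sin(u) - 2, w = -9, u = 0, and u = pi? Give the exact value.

On [0, pi], (5*sin(u) - 2) - (-9) = 5*sin(u) + 7 is ≥ 0 throughout, so the area is a single integral of |5*sin(u) + 7|.
∫[0,pi] (5*sin(u) + 7) du = 10 + 7*pi.

10 + 7*pi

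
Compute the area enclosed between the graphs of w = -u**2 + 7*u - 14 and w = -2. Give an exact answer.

1/6

Set the curves equal: -u**2 + 7*u - 14 = -2, so -u**2 + 7*u - 12 = 0, which factors as -(u - 4)*(u - 3) = 0. The curves meet at u = 3, 4.
On [3, 4], w = -u**2 + 7*u - 14 is on top; that piece has area ∫[3,4] (-u**2 + 7*u - 12) du = 1/6.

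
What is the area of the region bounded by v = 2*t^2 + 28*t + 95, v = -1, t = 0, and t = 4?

1952/3

On [0, 4], (2*t^2 + 28*t + 95) - (-1) = 2*t^2 + 28*t + 96 is ≥ 0 throughout, so the area is a single integral of |2*t^2 + 28*t + 96|.
∫[0,4] (2*t^2 + 28*t + 96) dt = 1952/3.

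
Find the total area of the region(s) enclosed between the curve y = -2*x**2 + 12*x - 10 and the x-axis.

The curve meets the x-axis where -2*x**2 + 12*x - 10 = 0, i.e. -2*(x - 5)*(x - 1) = 0, at x = 1, 5.
On [1, 5] the curve lies above the axis; ∫[1,5] (-2*x**2 + 12*x - 10) dx = 64/3, giving area 64/3.

64/3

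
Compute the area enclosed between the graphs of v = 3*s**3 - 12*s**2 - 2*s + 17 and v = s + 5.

Set the curves equal: 3*s**3 - 12*s**2 - 2*s + 17 = s + 5, so 3*s**3 - 12*s**2 - 3*s + 12 = 0, which factors as 3*(s - 4)*(s - 1)*(s + 1) = 0. The curves meet at s = -1, 1, 4.
On [-1, 1], v = 3*s**3 - 12*s**2 - 2*s + 17 is on top; that piece has area ∫[-1,1] (3*s**3 - 12*s**2 - 3*s + 12) ds = 16.
On [1, 4], v = s + 5 is on top; that piece has area ∫[1,4] (-(3*s**3 - 12*s**2 - 3*s + 12)) ds = 189/4.
Total enclosed area = 16 + 189/4 = 253/4.

253/4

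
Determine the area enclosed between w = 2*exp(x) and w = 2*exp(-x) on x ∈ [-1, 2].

-8 + 2*exp(-2) + 2*exp(-1) + 2*exp(1) + 2*exp(2)

The difference (2*exp(x)) - (2*exp(-x)) = 2*exp(x) - 2*exp(-x) changes sign at x = 0 inside [-1, 2], so split the integral there.
∫[-1,0] (2*exp(x) - 2*exp(-x)) dx = -2*exp(1) - 2*exp(-1) + 4; the area of that piece is -4 + 2*exp(-1) + 2*exp(1).
∫[0,2] (2*exp(x) - 2*exp(-x)) dx = -4 + 2*exp(-2) + 2*exp(2).
Total area = (-4 + 2*exp(-1) + 2*exp(1)) + (-4 + 2*exp(-2) + 2*exp(2)) = -8 + 2*exp(-2) + 2*exp(-1) + 2*exp(1) + 2*exp(2).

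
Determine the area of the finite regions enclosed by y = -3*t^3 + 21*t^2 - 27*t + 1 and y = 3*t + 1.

253/4

Set the curves equal: -3*t^3 + 21*t^2 - 27*t + 1 = 3*t + 1, so -3*t^3 + 21*t^2 - 30*t = 0, which factors as -3*t*(t - 5)*(t - 2) = 0. The curves meet at t = 0, 2, 5.
On [0, 2], y = 3*t + 1 is on top; that piece has area ∫[0,2] (-(-3*t^3 + 21*t^2 - 30*t)) dt = 16.
On [2, 5], y = -3*t^3 + 21*t^2 - 27*t + 1 is on top; that piece has area ∫[2,5] (-3*t^3 + 21*t^2 - 30*t) dt = 189/4.
Total enclosed area = 16 + 189/4 = 253/4.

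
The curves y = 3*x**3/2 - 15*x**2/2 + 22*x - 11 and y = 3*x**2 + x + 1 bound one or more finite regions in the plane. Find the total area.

37/8

Set the curves equal: 3*x**3/2 - 15*x**2/2 + 22*x - 11 = 3*x**2 + x + 1, so 3*x**3/2 - 21*x**2/2 + 21*x - 12 = 0, which factors as 3*(x - 4)*(x - 2)*(x - 1)/2 = 0. The curves meet at x = 1, 2, 4.
On [1, 2], y = 3*x**3/2 - 15*x**2/2 + 22*x - 11 is on top; that piece has area ∫[1,2] (3*x**3/2 - 21*x**2/2 + 21*x - 12) dx = 5/8.
On [2, 4], y = 3*x**2 + x + 1 is on top; that piece has area ∫[2,4] (-(3*x**3/2 - 21*x**2/2 + 21*x - 12)) dx = 4.
Total enclosed area = 5/8 + 4 = 37/8.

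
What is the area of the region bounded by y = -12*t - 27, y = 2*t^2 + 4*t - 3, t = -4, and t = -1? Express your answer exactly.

The difference (-12*t - 27) - (2*t^2 + 4*t - 3) = -2*t^2 - 16*t - 24 changes sign at t = -2 inside [-4, -1], so split the integral there.
∫[-4,-2] (-2*t^2 - 16*t - 24) dt = 32/3.
∫[-2,-1] (-2*t^2 - 16*t - 24) dt = -14/3; the area of that piece is 14/3.
Total area = 32/3 + 14/3 = 46/3.

46/3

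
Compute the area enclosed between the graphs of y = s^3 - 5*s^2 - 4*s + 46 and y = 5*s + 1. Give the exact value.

Set the curves equal: s^3 - 5*s^2 - 4*s + 46 = 5*s + 1, so s^3 - 5*s^2 - 9*s + 45 = 0, which factors as (s - 5)*(s - 3)*(s + 3) = 0. The curves meet at s = -3, 3, 5.
On [-3, 3], y = s^3 - 5*s^2 - 4*s + 46 is on top; that piece has area ∫[-3,3] (s^3 - 5*s^2 - 9*s + 45) ds = 180.
On [3, 5], y = 5*s + 1 is on top; that piece has area ∫[3,5] (-(s^3 - 5*s^2 - 9*s + 45)) ds = 28/3.
Total enclosed area = 180 + 28/3 = 568/3.

568/3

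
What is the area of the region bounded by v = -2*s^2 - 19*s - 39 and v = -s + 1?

1/3

Set the curves equal: -2*s^2 - 19*s - 39 = -s + 1, so -2*s^2 - 18*s - 40 = 0, which factors as -2*(s + 4)*(s + 5) = 0. The curves meet at s = -5, -4.
On [-5, -4], v = -2*s^2 - 19*s - 39 is on top; that piece has area ∫[-5,-4] (-2*s^2 - 18*s - 40) ds = 1/3.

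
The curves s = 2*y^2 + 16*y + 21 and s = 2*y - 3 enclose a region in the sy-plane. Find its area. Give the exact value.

Both boundary curves give s as a function of y, so integrate with respect to y. Setting them equal: 2*y^2 + 14*y + 24 = 0, i.e. 2*(y + 3)*(y + 4) = 0, so they meet at y = -4, -3.
For y in [-4, -3], s = 2*y^2 + 16*y + 21 is on the left; area = ∫[-4,-3] (-(2*y^2 + 14*y + 24)) dy = 1/3.

1/3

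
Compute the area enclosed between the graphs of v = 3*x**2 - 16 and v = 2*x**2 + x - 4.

Set the curves equal: 3*x**2 - 16 = 2*x**2 + x - 4, so x**2 - x - 12 = 0, which factors as (x - 4)*(x + 3) = 0. The curves meet at x = -3, 4.
On [-3, 4], v = 2*x**2 + x - 4 is on top; that piece has area ∫[-3,4] (-(x**2 - x - 12)) dx = 343/6.

343/6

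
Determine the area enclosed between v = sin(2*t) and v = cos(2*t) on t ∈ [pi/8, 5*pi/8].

sqrt(2)

On [pi/8, 5*pi/8], (sin(2*t)) - (cos(2*t)) = sin(2*t) - cos(2*t) is ≥ 0 throughout, so the area is a single integral of |sin(2*t) - cos(2*t)|.
∫[pi/8,5*pi/8] (sin(2*t) - cos(2*t)) dt = sqrt(2).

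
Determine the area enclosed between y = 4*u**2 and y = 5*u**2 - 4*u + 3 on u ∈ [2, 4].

The difference (4*u**2) - (5*u**2 - 4*u + 3) = -u**2 + 4*u - 3 changes sign at u = 3 inside [2, 4], so split the integral there.
∫[2,3] (-u**2 + 4*u - 3) du = 2/3.
∫[3,4] (-u**2 + 4*u - 3) du = -4/3; the area of that piece is 4/3.
Total area = 2/3 + 4/3 = 2.

2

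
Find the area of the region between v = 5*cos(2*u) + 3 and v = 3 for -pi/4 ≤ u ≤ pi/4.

On [-pi/4, pi/4], (5*cos(2*u) + 3) - (3) = 5*cos(2*u) is ≥ 0 throughout, so the area is a single integral of |5*cos(2*u)|.
∫[-pi/4,pi/4] (5*cos(2*u)) du = 5.

5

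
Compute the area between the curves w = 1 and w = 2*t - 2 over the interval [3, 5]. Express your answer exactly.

On [3, 5], (1) - (2*t - 2) = -2*t + 3 is ≤ 0 throughout, so the area is a single integral of |-2*t + 3|.
∫[3,5] (-2*t + 3) dt = -10; the area of that piece is 10.

10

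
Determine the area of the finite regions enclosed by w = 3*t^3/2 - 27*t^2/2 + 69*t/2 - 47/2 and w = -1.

Set the curves equal: 3*t^3/2 - 27*t^2/2 + 69*t/2 - 47/2 = -1, so 3*t^3/2 - 27*t^2/2 + 69*t/2 - 45/2 = 0, which factors as 3*(t - 5)*(t - 3)*(t - 1)/2 = 0. The curves meet at t = 1, 3, 5.
On [1, 3], w = 3*t^3/2 - 27*t^2/2 + 69*t/2 - 47/2 is on top; that piece has area ∫[1,3] (3*t^3/2 - 27*t^2/2 + 69*t/2 - 45/2) dt = 6.
On [3, 5], w = -1 is on top; that piece has area ∫[3,5] (-(3*t^3/2 - 27*t^2/2 + 69*t/2 - 45/2)) dt = 6.
Total enclosed area = 6 + 6 = 12.

12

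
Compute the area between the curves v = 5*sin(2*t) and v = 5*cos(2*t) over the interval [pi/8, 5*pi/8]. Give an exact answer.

On [pi/8, 5*pi/8], (5*sin(2*t)) - (5*cos(2*t)) = 5*sin(2*t) - 5*cos(2*t) is ≥ 0 throughout, so the area is a single integral of |5*sin(2*t) - 5*cos(2*t)|.
∫[pi/8,5*pi/8] (5*sin(2*t) - 5*cos(2*t)) dt = 5*sqrt(2).

5*sqrt(2)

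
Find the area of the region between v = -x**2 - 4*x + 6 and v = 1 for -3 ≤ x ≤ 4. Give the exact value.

188/3

The difference (-x**2 - 4*x + 6) - (1) = -x**2 - 4*x + 5 changes sign at x = 1 inside [-3, 4], so split the integral there.
∫[-3,1] (-x**2 - 4*x + 5) dx = 80/3.
∫[1,4] (-x**2 - 4*x + 5) dx = -36; the area of that piece is 36.
Total area = 80/3 + 36 = 188/3.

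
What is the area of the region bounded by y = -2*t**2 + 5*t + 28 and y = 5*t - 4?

512/3

Set the curves equal: -2*t**2 + 5*t + 28 = 5*t - 4, so -2*t**2 + 32 = 0, which factors as -2*(t - 4)*(t + 4) = 0. The curves meet at t = -4, 4.
On [-4, 4], y = -2*t**2 + 5*t + 28 is on top; that piece has area ∫[-4,4] (-2*t**2 + 32) dt = 512/3.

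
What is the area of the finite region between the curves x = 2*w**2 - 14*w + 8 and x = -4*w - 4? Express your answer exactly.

Both boundary curves give x as a function of w, so integrate with respect to w. Setting them equal: 2*w**2 - 10*w + 12 = 0, i.e. 2*(w - 3)*(w - 2) = 0, so they meet at w = 2, 3.
For w in [2, 3], x = 2*w**2 - 14*w + 8 is on the left; area = ∫[2,3] (-(2*w**2 - 10*w + 12)) dw = 1/3.

1/3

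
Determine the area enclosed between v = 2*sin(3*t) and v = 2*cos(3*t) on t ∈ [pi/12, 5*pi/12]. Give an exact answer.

4*sqrt(2)/3

On [pi/12, 5*pi/12], (2*sin(3*t)) - (2*cos(3*t)) = 2*sin(3*t) - 2*cos(3*t) is ≥ 0 throughout, so the area is a single integral of |2*sin(3*t) - 2*cos(3*t)|.
∫[pi/12,5*pi/12] (2*sin(3*t) - 2*cos(3*t)) dt = 4*sqrt(2)/3.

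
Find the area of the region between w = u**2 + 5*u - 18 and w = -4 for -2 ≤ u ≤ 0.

On [-2, 0], (u**2 + 5*u - 18) - (-4) = u**2 + 5*u - 14 is ≤ 0 throughout, so the area is a single integral of |u**2 + 5*u - 14|.
∫[-2,0] (u**2 + 5*u - 14) du = -106/3; the area of that piece is 106/3.

106/3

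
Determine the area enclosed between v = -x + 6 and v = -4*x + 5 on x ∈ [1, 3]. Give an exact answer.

On [1, 3], (-x + 6) - (-4*x + 5) = 3*x + 1 is ≥ 0 throughout, so the area is a single integral of |3*x + 1|.
∫[1,3] (3*x + 1) dx = 14.

14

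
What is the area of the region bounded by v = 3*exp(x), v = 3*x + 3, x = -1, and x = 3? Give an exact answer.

-24 - 3*exp(-1) + 3*exp(3)

On [-1, 3], (3*exp(x)) - (3*x + 3) = -3*x + 3*exp(x) - 3 is ≥ 0 throughout, so the area is a single integral of |-3*x + 3*exp(x) - 3|.
∫[-1,3] (-3*x + 3*exp(x) - 3) dx = -24 - 3*exp(-1) + 3*exp(3).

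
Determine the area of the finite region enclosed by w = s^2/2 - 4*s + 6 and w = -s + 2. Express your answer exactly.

2/3

Set the curves equal: s^2/2 - 4*s + 6 = -s + 2, so s^2/2 - 3*s + 4 = 0, which factors as (s - 4)*(s - 2)/2 = 0. The curves meet at s = 2, 4.
On [2, 4], w = -s + 2 is on top; that piece has area ∫[2,4] (-(s^2/2 - 3*s + 4)) ds = 2/3.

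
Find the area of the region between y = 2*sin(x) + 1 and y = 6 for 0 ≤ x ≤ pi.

-4 + 5*pi

On [0, pi], (2*sin(x) + 1) - (6) = 2*sin(x) - 5 is ≤ 0 throughout, so the area is a single integral of |2*sin(x) - 5|.
∫[0,pi] (2*sin(x) - 5) dx = 4 - 5*pi; the area of that piece is -4 + 5*pi.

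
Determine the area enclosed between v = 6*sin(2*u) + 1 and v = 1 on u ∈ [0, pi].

12

The difference (6*sin(2*u) + 1) - (1) = 6*sin(2*u) changes sign at u = pi/2 inside [0, pi], so split the integral there.
∫[0,pi/2] (6*sin(2*u)) du = 6.
∫[pi/2,pi] (6*sin(2*u)) du = -6; the area of that piece is 6.
Total area = 6 + 6 = 12.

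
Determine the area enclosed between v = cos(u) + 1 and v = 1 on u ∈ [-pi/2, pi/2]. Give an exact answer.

2

On [-pi/2, pi/2], (cos(u) + 1) - (1) = cos(u) is ≥ 0 throughout, so the area is a single integral of |cos(u)|.
∫[-pi/2,pi/2] (cos(u)) du = 2.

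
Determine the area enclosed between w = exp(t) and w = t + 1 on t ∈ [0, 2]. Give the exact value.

-5 + exp(2)

On [0, 2], (exp(t)) - (t + 1) = -t + exp(t) - 1 is ≥ 0 throughout, so the area is a single integral of |-t + exp(t) - 1|.
∫[0,2] (-t + exp(t) - 1) dt = -5 + exp(2).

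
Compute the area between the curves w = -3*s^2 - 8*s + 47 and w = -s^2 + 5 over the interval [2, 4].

20

The difference (-3*s^2 - 8*s + 47) - (-s^2 + 5) = -2*s^2 - 8*s + 42 changes sign at s = 3 inside [2, 4], so split the integral there.
∫[2,3] (-2*s^2 - 8*s + 42) ds = 28/3.
∫[3,4] (-2*s^2 - 8*s + 42) ds = -32/3; the area of that piece is 32/3.
Total area = 28/3 + 32/3 = 20.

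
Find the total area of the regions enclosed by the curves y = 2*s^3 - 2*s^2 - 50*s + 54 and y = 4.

Set the curves equal: 2*s^3 - 2*s^2 - 50*s + 54 = 4, so 2*s^3 - 2*s^2 - 50*s + 50 = 0, which factors as 2*(s - 5)*(s - 1)*(s + 5) = 0. The curves meet at s = -5, 1, 5.
On [-5, 1], y = 2*s^3 - 2*s^2 - 50*s + 54 is on top; that piece has area ∫[-5,1] (2*s^3 - 2*s^2 - 50*s + 50) ds = 504.
On [1, 5], y = 4 is on top; that piece has area ∫[1,5] (-(2*s^3 - 2*s^2 - 50*s + 50)) ds = 512/3.
Total enclosed area = 504 + 512/3 = 2024/3.

2024/3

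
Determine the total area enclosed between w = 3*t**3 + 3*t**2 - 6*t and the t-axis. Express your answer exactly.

37/4

The curve meets the t-axis where 3*t**3 + 3*t**2 - 6*t = 0, i.e. 3*t*(t - 1)*(t + 2) = 0, at t = -2, 0, 1.
On [-2, 0] the curve lies above the axis; ∫[-2,0] (3*t**3 + 3*t**2 - 6*t) dt = 8, giving area 8.
On [0, 1] the curve lies below the axis; ∫[0,1] (3*t**3 + 3*t**2 - 6*t) dt = -5/4, giving area 5/4.
Total area = 8 + 5/4 = 37/4.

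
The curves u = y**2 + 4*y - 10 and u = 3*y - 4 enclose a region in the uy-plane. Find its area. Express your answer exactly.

125/6

Both boundary curves give u as a function of y, so integrate with respect to y. Setting them equal: y**2 + y - 6 = 0, i.e. (y - 2)*(y + 3) = 0, so they meet at y = -3, 2.
For y in [-3, 2], u = y**2 + 4*y - 10 is on the left; area = ∫[-3,2] (-(y**2 + y - 6)) dy = 125/6.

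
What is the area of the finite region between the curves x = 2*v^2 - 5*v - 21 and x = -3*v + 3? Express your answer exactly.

343/3

Both boundary curves give x as a function of v, so integrate with respect to v. Setting them equal: 2*v^2 - 2*v - 24 = 0, i.e. 2*(v - 4)*(v + 3) = 0, so they meet at v = -3, 4.
For v in [-3, 4], x = 2*v^2 - 5*v - 21 is on the left; area = ∫[-3,4] (-(2*v^2 - 2*v - 24)) dv = 343/3.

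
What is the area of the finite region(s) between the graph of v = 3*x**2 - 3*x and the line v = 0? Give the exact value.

1/2

The curve meets the x-axis where 3*x**2 - 3*x = 0, i.e. 3*x*(x - 1) = 0, at x = 0, 1.
On [0, 1] the curve lies below the axis; ∫[0,1] (3*x**2 - 3*x) dx = -1/2, giving area 1/2.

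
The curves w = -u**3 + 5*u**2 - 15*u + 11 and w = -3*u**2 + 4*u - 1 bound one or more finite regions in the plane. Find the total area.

37/12

Set the curves equal: -u**3 + 5*u**2 - 15*u + 11 = -3*u**2 + 4*u - 1, so -u**3 + 8*u**2 - 19*u + 12 = 0, which factors as -(u - 4)*(u - 3)*(u - 1) = 0. The curves meet at u = 1, 3, 4.
On [1, 3], w = -3*u**2 + 4*u - 1 is on top; that piece has area ∫[1,3] (-(-u**3 + 8*u**2 - 19*u + 12)) du = 8/3.
On [3, 4], w = -u**3 + 5*u**2 - 15*u + 11 is on top; that piece has area ∫[3,4] (-u**3 + 8*u**2 - 19*u + 12) du = 5/12.
Total enclosed area = 8/3 + 5/12 = 37/12.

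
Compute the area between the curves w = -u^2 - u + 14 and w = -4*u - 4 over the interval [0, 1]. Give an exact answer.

On [0, 1], (-u^2 - u + 14) - (-4*u - 4) = -u^2 + 3*u + 18 is ≥ 0 throughout, so the area is a single integral of |-u^2 + 3*u + 18|.
∫[0,1] (-u^2 + 3*u + 18) du = 115/6.

115/6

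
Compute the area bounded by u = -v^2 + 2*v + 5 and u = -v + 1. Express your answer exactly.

125/6

Both boundary curves give u as a function of v, so integrate with respect to v. Setting them equal: -v^2 + 3*v + 4 = 0, i.e. -(v - 4)*(v + 1) = 0, so they meet at v = -1, 4.
For v in [-1, 4], u = -v^2 + 2*v + 5 is on the right; area = ∫[-1,4] (-v^2 + 3*v + 4) dv = 125/6.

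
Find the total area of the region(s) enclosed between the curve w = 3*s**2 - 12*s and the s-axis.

32

The curve meets the s-axis where 3*s**2 - 12*s = 0, i.e. 3*s*(s - 4) = 0, at s = 0, 4.
On [0, 4] the curve lies below the axis; ∫[0,4] (3*s**2 - 12*s) ds = -32, giving area 32.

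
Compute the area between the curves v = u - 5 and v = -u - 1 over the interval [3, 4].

On [3, 4], (u - 5) - (-u - 1) = 2*u - 4 is ≥ 0 throughout, so the area is a single integral of |2*u - 4|.
∫[3,4] (2*u - 4) du = 3.

3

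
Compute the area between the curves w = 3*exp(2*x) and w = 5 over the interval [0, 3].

-37/2 - 11*log(3)/2 + log(15)/2 + 9*log(5)/2 + 3*exp(6)/2

The difference (3*exp(2*x)) - (5) = 3*exp(2*x) - 5 changes sign at x = -log(3)/2 + log(5)/2 inside [0, 3], so split the integral there.
∫[0,-log(3)/2 + log(5)/2] (3*exp(2*x) - 5) dx = log(9*sqrt(15)/125) + 1; the area of that piece is -1 + log(25*sqrt(15)/27).
∫[-log(3)/2 + log(5)/2,3] (3*exp(2*x) - 5) dx = -35/2 - 5*log(3)/2 + 5*log(5)/2 + 3*exp(6)/2.
Total area = (-1 + log(25*sqrt(15)/27)) + (-35/2 - 5*log(3)/2 + 5*log(5)/2 + 3*exp(6)/2) = -37/2 - 11*log(3)/2 + log(15)/2 + 9*log(5)/2 + 3*exp(6)/2.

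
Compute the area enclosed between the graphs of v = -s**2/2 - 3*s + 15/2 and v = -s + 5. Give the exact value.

Set the curves equal: -s**2/2 - 3*s + 15/2 = -s + 5, so -s**2/2 - 2*s + 5/2 = 0, which factors as -(s - 1)*(s + 5)/2 = 0. The curves meet at s = -5, 1.
On [-5, 1], v = -s**2/2 - 3*s + 15/2 is on top; that piece has area ∫[-5,1] (-s**2/2 - 2*s + 5/2) ds = 18.

18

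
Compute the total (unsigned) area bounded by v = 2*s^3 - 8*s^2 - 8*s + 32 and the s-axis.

The curve meets the s-axis where 2*s^3 - 8*s^2 - 8*s + 32 = 0, i.e. 2*(s - 4)*(s - 2)*(s + 2) = 0, at s = -2, 2, 4.
On [-2, 2] the curve lies above the axis; ∫[-2,2] (2*s^3 - 8*s^2 - 8*s + 32) ds = 256/3, giving area 256/3.
On [2, 4] the curve lies below the axis; ∫[2,4] (2*s^3 - 8*s^2 - 8*s + 32) ds = -40/3, giving area 40/3.
Total area = 256/3 + 40/3 = 296/3.

296/3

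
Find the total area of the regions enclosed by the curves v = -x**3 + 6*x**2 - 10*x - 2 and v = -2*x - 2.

8

Set the curves equal: -x**3 + 6*x**2 - 10*x - 2 = -2*x - 2, so -x**3 + 6*x**2 - 8*x = 0, which factors as -x*(x - 4)*(x - 2) = 0. The curves meet at x = 0, 2, 4.
On [0, 2], v = -2*x - 2 is on top; that piece has area ∫[0,2] (-(-x**3 + 6*x**2 - 8*x)) dx = 4.
On [2, 4], v = -x**3 + 6*x**2 - 10*x - 2 is on top; that piece has area ∫[2,4] (-x**3 + 6*x**2 - 8*x) dx = 4.
Total enclosed area = 4 + 4 = 8.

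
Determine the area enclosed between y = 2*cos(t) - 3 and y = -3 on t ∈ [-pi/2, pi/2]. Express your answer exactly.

4

On [-pi/2, pi/2], (2*cos(t) - 3) - (-3) = 2*cos(t) is ≥ 0 throughout, so the area is a single integral of |2*cos(t)|.
∫[-pi/2,pi/2] (2*cos(t)) dt = 4.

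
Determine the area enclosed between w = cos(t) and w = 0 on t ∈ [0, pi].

2

The difference (cos(t)) - (0) = cos(t) changes sign at t = pi/2 inside [0, pi], so split the integral there.
∫[0,pi/2] (cos(t)) dt = 1.
∫[pi/2,pi] (cos(t)) dt = -1; the area of that piece is 1.
Total area = 1 + 1 = 2.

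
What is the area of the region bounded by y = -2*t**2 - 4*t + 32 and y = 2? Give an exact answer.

Set the curves equal: -2*t**2 - 4*t + 32 = 2, so -2*t**2 - 4*t + 30 = 0, which factors as -2*(t - 3)*(t + 5) = 0. The curves meet at t = -5, 3.
On [-5, 3], y = -2*t**2 - 4*t + 32 is on top; that piece has area ∫[-5,3] (-2*t**2 - 4*t + 30) dt = 512/3.

512/3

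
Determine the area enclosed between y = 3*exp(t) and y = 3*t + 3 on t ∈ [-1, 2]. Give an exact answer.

On [-1, 2], (3*exp(t)) - (3*t + 3) = -3*t + 3*exp(t) - 3 is ≥ 0 throughout, so the area is a single integral of |-3*t + 3*exp(t) - 3|.
∫[-1,2] (-3*t + 3*exp(t) - 3) dt = -27/2 - 3*exp(-1) + 3*exp(2).

-27/2 - 3*exp(-1) + 3*exp(2)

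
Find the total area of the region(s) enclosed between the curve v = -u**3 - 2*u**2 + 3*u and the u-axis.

71/6

The curve meets the u-axis where -u**3 - 2*u**2 + 3*u = 0, i.e. -u*(u - 1)*(u + 3) = 0, at u = -3, 0, 1.
On [-3, 0] the curve lies below the axis; ∫[-3,0] (-u**3 - 2*u**2 + 3*u) du = -45/4, giving area 45/4.
On [0, 1] the curve lies above the axis; ∫[0,1] (-u**3 - 2*u**2 + 3*u) du = 7/12, giving area 7/12.
Total area = 45/4 + 7/12 = 71/6.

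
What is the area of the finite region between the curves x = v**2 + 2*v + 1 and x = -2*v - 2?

4/3

Both boundary curves give x as a function of v, so integrate with respect to v. Setting them equal: v**2 + 4*v + 3 = 0, i.e. (v + 1)*(v + 3) = 0, so they meet at v = -3, -1.
For v in [-3, -1], x = v**2 + 2*v + 1 is on the left; area = ∫[-3,-1] (-(v**2 + 4*v + 3)) dv = 4/3.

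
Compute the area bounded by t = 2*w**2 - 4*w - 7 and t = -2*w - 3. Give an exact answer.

Both boundary curves give t as a function of w, so integrate with respect to w. Setting them equal: 2*w**2 - 2*w - 4 = 0, i.e. 2*(w - 2)*(w + 1) = 0, so they meet at w = -1, 2.
For w in [-1, 2], t = 2*w**2 - 4*w - 7 is on the left; area = ∫[-1,2] (-(2*w**2 - 2*w - 4)) dw = 9.

9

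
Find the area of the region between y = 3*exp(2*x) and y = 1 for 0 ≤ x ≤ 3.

-9/2 + 3*exp(6)/2

On [0, 3], (3*exp(2*x)) - (1) = 3*exp(2*x) - 1 is ≥ 0 throughout, so the area is a single integral of |3*exp(2*x) - 1|.
∫[0,3] (3*exp(2*x) - 1) dx = -9/2 + 3*exp(6)/2.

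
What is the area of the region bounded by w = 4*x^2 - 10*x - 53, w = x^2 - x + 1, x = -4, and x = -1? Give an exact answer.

The difference (4*x^2 - 10*x - 53) - (x^2 - x + 1) = 3*x^2 - 9*x - 54 changes sign at x = -3 inside [-4, -1], so split the integral there.
∫[-4,-3] (3*x^2 - 9*x - 54) dx = 29/2.
∫[-3,-1] (3*x^2 - 9*x - 54) dx = -46; the area of that piece is 46.
Total area = 29/2 + 46 = 121/2.

121/2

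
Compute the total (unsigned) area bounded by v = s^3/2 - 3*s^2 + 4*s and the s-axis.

The curve meets the s-axis where s^3/2 - 3*s^2 + 4*s = 0, i.e. s*(s - 4)*(s - 2)/2 = 0, at s = 0, 2, 4.
On [0, 2] the curve lies above the axis; ∫[0,2] (s^3/2 - 3*s^2 + 4*s) ds = 2, giving area 2.
On [2, 4] the curve lies below the axis; ∫[2,4] (s^3/2 - 3*s^2 + 4*s) ds = -2, giving area 2.
Total area = 2 + 2 = 4.

4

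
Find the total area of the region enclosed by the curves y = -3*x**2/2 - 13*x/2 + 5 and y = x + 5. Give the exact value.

125/4

Set the curves equal: -3*x**2/2 - 13*x/2 + 5 = x + 5, so -3*x**2/2 - 15*x/2 = 0, which factors as -3*x*(x + 5)/2 = 0. The curves meet at x = -5, 0.
On [-5, 0], y = -3*x**2/2 - 13*x/2 + 5 is on top; that piece has area ∫[-5,0] (-3*x**2/2 - 15*x/2) dx = 125/4.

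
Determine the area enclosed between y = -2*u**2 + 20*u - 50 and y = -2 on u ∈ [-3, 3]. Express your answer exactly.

On [-3, 3], (-2*u**2 + 20*u - 50) - (-2) = -2*u**2 + 20*u - 48 is ≤ 0 throughout, so the area is a single integral of |-2*u**2 + 20*u - 48|.
∫[-3,3] (-2*u**2 + 20*u - 48) du = -324; the area of that piece is 324.

324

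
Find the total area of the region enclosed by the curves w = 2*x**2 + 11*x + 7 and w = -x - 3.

64/3

Set the curves equal: 2*x**2 + 11*x + 7 = -x - 3, so 2*x**2 + 12*x + 10 = 0, which factors as 2*(x + 1)*(x + 5) = 0. The curves meet at x = -5, -1.
On [-5, -1], w = -x - 3 is on top; that piece has area ∫[-5,-1] (-(2*x**2 + 12*x + 10)) dx = 64/3.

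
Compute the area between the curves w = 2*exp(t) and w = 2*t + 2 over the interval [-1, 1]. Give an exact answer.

On [-1, 1], (2*exp(t)) - (2*t + 2) = -2*t + 2*exp(t) - 2 is ≥ 0 throughout, so the area is a single integral of |-2*t + 2*exp(t) - 2|.
∫[-1,1] (-2*t + 2*exp(t) - 2) dt = -4 - 2*exp(-1) + 2*exp(1).

-4 - 2*exp(-1) + 2*exp(1)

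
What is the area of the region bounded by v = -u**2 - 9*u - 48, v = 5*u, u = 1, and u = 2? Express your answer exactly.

On [1, 2], (-u**2 - 9*u - 48) - (5*u) = -u**2 - 14*u - 48 is ≤ 0 throughout, so the area is a single integral of |-u**2 - 14*u - 48|.
∫[1,2] (-u**2 - 14*u - 48) du = -214/3; the area of that piece is 214/3.

214/3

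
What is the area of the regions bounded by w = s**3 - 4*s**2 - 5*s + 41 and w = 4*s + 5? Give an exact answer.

1741/12

Set the curves equal: s**3 - 4*s**2 - 5*s + 41 = 4*s + 5, so s**3 - 4*s**2 - 9*s + 36 = 0, which factors as (s - 4)*(s - 3)*(s + 3) = 0. The curves meet at s = -3, 3, 4.
On [-3, 3], w = s**3 - 4*s**2 - 5*s + 41 is on top; that piece has area ∫[-3,3] (s**3 - 4*s**2 - 9*s + 36) ds = 144.
On [3, 4], w = 4*s + 5 is on top; that piece has area ∫[3,4] (-(s**3 - 4*s**2 - 9*s + 36)) ds = 13/12.
Total enclosed area = 144 + 13/12 = 1741/12.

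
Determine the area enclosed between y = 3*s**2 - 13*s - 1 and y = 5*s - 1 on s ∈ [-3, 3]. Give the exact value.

162

The difference (3*s**2 - 13*s - 1) - (5*s - 1) = 3*s**2 - 18*s changes sign at s = 0 inside [-3, 3], so split the integral there.
∫[-3,0] (3*s**2 - 18*s) ds = 108.
∫[0,3] (3*s**2 - 18*s) ds = -54; the area of that piece is 54.
Total area = 108 + 54 = 162.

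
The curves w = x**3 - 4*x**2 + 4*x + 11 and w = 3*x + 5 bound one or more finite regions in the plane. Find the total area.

Set the curves equal: x**3 - 4*x**2 + 4*x + 11 = 3*x + 5, so x**3 - 4*x**2 + x + 6 = 0, which factors as (x - 3)*(x - 2)*(x + 1) = 0. The curves meet at x = -1, 2, 3.
On [-1, 2], w = x**3 - 4*x**2 + 4*x + 11 is on top; that piece has area ∫[-1,2] (x**3 - 4*x**2 + x + 6) dx = 45/4.
On [2, 3], w = 3*x + 5 is on top; that piece has area ∫[2,3] (-(x**3 - 4*x**2 + x + 6)) dx = 7/12.
Total enclosed area = 45/4 + 7/12 = 71/6.

71/6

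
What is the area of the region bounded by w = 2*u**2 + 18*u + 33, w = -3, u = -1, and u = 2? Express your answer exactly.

141

On [-1, 2], (2*u**2 + 18*u + 33) - (-3) = 2*u**2 + 18*u + 36 is ≥ 0 throughout, so the area is a single integral of |2*u**2 + 18*u + 36|.
∫[-1,2] (2*u**2 + 18*u + 36) du = 141.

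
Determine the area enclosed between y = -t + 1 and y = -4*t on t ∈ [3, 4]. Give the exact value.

On [3, 4], (-t + 1) - (-4*t) = 3*t + 1 is ≥ 0 throughout, so the area is a single integral of |3*t + 1|.
∫[3,4] (3*t + 1) dt = 23/2.

23/2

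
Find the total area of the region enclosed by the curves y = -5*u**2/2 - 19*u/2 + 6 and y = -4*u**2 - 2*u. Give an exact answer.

27/4

Set the curves equal: -5*u**2/2 - 19*u/2 + 6 = -4*u**2 - 2*u, so 3*u**2/2 - 15*u/2 + 6 = 0, which factors as 3*(u - 4)*(u - 1)/2 = 0. The curves meet at u = 1, 4.
On [1, 4], y = -4*u**2 - 2*u is on top; that piece has area ∫[1,4] (-(3*u**2/2 - 15*u/2 + 6)) du = 27/4.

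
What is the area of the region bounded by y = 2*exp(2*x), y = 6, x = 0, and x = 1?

-11 + 6*log(3) + exp(2)

The difference (2*exp(2*x)) - (6) = 2*exp(2*x) - 6 changes sign at x = log(3)/2 inside [0, 1], so split the integral there.
∫[0,log(3)/2] (2*exp(2*x) - 6) dx = 2 - log(27); the area of that piece is -2 + log(27).
∫[log(3)/2,1] (2*exp(2*x) - 6) dx = -9 + 3*log(3) + exp(2).
Total area = (-2 + log(27)) + (-9 + 3*log(3) + exp(2)) = -11 + 6*log(3) + exp(2).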